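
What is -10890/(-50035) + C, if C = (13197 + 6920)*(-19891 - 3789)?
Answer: -4767040191742/10007 ≈ -4.7637e+8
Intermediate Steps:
C = -476370560 (C = 20117*(-23680) = -476370560)
-10890/(-50035) + C = -10890/(-50035) - 476370560 = -10890*(-1/50035) - 476370560 = 2178/10007 - 476370560 = -4767040191742/10007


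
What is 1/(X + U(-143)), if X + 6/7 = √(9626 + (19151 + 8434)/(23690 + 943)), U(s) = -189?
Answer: -3637473/506154242 - 7*√72118381699/506154242 ≈ -0.010900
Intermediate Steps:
X = -6/7 + √72118381699/2737 (X = -6/7 + √(9626 + (19151 + 8434)/(23690 + 943)) = -6/7 + √(9626 + 27585/24633) = -6/7 + √(9626 + 27585*(1/24633)) = -6/7 + √(9626 + 3065/2737) = -6/7 + √(26349427/2737) = -6/7 + √72118381699/2737 ≈ 97.261)
1/(X + U(-143)) = 1/((-6/7 + √72118381699/2737) - 189) = 1/(-1329/7 + √72118381699/2737)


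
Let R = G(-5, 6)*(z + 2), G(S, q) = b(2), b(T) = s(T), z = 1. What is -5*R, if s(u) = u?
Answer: -30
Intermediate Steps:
b(T) = T
G(S, q) = 2
R = 6 (R = 2*(1 + 2) = 2*3 = 6)
-5*R = -5*6 = -30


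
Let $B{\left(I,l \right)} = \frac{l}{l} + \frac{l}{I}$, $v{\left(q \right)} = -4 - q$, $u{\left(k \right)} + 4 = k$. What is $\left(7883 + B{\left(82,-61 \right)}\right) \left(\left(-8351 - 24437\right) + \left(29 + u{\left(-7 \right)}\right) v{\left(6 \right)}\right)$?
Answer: $- \frac{10655702668}{41} \approx -2.599 \cdot 10^{8}$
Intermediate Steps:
$u{\left(k \right)} = -4 + k$
$B{\left(I,l \right)} = 1 + \frac{l}{I}$
$\left(7883 + B{\left(82,-61 \right)}\right) \left(\left(-8351 - 24437\right) + \left(29 + u{\left(-7 \right)}\right) v{\left(6 \right)}\right) = \left(7883 + \frac{82 - 61}{82}\right) \left(\left(-8351 - 24437\right) + \left(29 - 11\right) \left(-4 - 6\right)\right) = \left(7883 + \frac{1}{82} \cdot 21\right) \left(\left(-8351 - 24437\right) + \left(29 - 11\right) \left(-4 - 6\right)\right) = \left(7883 + \frac{21}{82}\right) \left(-32788 + 18 \left(-10\right)\right) = \frac{646427 \left(-32788 - 180\right)}{82} = \frac{646427}{82} \left(-32968\right) = - \frac{10655702668}{41}$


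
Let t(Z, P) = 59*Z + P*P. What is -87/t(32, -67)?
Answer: -87/6377 ≈ -0.013643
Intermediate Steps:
t(Z, P) = P² + 59*Z (t(Z, P) = 59*Z + P² = P² + 59*Z)
-87/t(32, -67) = -87/((-67)² + 59*32) = -87/(4489 + 1888) = -87/6377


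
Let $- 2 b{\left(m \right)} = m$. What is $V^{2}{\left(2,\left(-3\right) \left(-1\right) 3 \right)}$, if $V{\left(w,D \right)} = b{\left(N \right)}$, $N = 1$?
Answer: $\frac{1}{4} \approx 0.25$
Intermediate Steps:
$b{\left(m \right)} = - \frac{m}{2}$
$V{\left(w,D \right)} = - \frac{1}{2}$ ($V{\left(w,D \right)} = \left(- \frac{1}{2}\right) 1 = - \frac{1}{2}$)
$V^{2}{\left(2,\left(-3\right) \left(-1\right) 3 \right)} = \left(- \frac{1}{2}\right)^{2} = \frac{1}{4}$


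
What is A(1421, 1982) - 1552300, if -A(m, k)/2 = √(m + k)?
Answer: -1552300 - 2*√3403 ≈ -1.5524e+6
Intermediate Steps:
A(m, k) = -2*√(k + m) (A(m, k) = -2*√(m + k) = -2*√(k + m))
A(1421, 1982) - 1552300 = -2*√(1982 + 1421) - 1552300 = -2*√3403 - 1552300 = -1552300 - 2*√3403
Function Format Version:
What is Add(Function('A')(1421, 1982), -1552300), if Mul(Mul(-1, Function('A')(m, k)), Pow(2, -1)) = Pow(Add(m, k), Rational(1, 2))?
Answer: Add(-1552300, Mul(-2, Pow(3403, Rational(1, 2)))) ≈ -1.5524e+6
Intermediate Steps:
Function('A')(m, k) = Mul(-2, Pow(Add(k, m), Rational(1, 2))) (Function('A')(m, k) = Mul(-2, Pow(Add(m, k), Rational(1, 2))) = Mul(-2, Pow(Add(k, m), Rational(1, 2))))
Add(Function('A')(1421, 1982), -1552300) = Add(Mul(-2, Pow(Add(1982, 1421), Rational(1, 2))), -1552300) = Add(Mul(-2, Pow(3403, Rational(1, 2))), -1552300) = Add(-1552300, Mul(-2, Pow(3403, Rational(1, 2))))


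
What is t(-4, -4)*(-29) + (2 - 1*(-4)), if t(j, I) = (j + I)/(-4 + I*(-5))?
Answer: 41/2 ≈ 20.500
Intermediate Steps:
t(j, I) = (I + j)/(-4 - 5*I)
t(-4, -4)*(-29) + (2 - 1*(-4)) = ((-1*(-4) - 1*(-4))/(4 + 5*(-4)))*(-29) + (2 - 1*(-4)) = ((4 + 4)/(4 - 20))*(-29) + (2 + 4) = (8/(-16))*(-29) + 6 = -1/16*8*(-29) + 6 = -½*(-29) + 6 = 29/2 + 6 = 41/2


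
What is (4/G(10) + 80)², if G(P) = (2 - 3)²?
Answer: 7056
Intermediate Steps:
G(P) = 1 (G(P) = (-1)² = 1)
(4/G(10) + 80)² = (4/1 + 80)² = (4*1 + 80)² = (4 + 80)² = 84² = 7056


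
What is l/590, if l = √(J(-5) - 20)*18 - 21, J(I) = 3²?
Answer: -21/590 + 9*I*√11/295 ≈ -0.035593 + 0.10119*I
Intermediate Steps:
J(I) = 9
l = -21 + 18*I*√11 (l = √(9 - 20)*18 - 21 = √(-11)*18 - 21 = (I*√11)*18 - 21 = 18*I*√11 - 21 = -21 + 18*I*√11 ≈ -21.0 + 59.699*I)
l/590 = (-21 + 18*I*√11)/590 = (-21 + 18*I*√11)*(1/590) = -21/590 + 9*I*√11/295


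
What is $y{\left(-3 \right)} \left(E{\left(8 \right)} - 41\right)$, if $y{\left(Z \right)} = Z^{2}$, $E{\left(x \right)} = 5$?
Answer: $-324$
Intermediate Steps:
$y{\left(-3 \right)} \left(E{\left(8 \right)} - 41\right) = \left(-3\right)^{2} \left(5 - 41\right) = 9 \left(-36\right) = -324$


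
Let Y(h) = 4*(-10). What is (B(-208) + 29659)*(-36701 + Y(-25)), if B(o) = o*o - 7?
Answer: -2679006756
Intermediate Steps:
Y(h) = -40
B(o) = -7 + o² (B(o) = o² - 7 = -7 + o²)
(B(-208) + 29659)*(-36701 + Y(-25)) = ((-7 + (-208)²) + 29659)*(-36701 - 40) = ((-7 + 43264) + 29659)*(-36741) = (43257 + 29659)*(-36741) = 72916*(-36741) = -2679006756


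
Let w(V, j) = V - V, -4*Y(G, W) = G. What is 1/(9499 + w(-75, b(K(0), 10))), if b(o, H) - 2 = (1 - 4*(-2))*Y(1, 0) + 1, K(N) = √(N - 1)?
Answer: 1/9499 ≈ 0.00010527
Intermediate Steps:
Y(G, W) = -G/4
K(N) = √(-1 + N)
b(o, H) = ¾ (b(o, H) = 2 + ((1 - 4*(-2))*(-¼*1) + 1) = 2 + ((1 + 8)*(-¼) + 1) = 2 + (9*(-¼) + 1) = 2 + (-9/4 + 1) = 2 - 5/4 = ¾)
w(V, j) = 0
1/(9499 + w(-75, b(K(0), 10))) = 1/(9499 + 0) = 1/9499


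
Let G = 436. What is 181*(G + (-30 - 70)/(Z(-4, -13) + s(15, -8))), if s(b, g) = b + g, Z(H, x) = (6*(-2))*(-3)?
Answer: 3375288/43 ≈ 78495.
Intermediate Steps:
Z(H, x) = 36 (Z(H, x) = -12*(-3) = 36)
181*(G + (-30 - 70)/(Z(-4, -13) + s(15, -8))) = 181*(436 + (-30 - 70)/(36 + (15 - 8))) = 181*(436 - 100/(36 + 7)) = 181*(436 - 100/43) = 181*(18648/43) = 3375288/43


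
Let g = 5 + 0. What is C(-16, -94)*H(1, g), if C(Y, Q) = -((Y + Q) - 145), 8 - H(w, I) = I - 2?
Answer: 1275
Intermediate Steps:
g = 5
H(w, I) = 10 - I (H(w, I) = 8 - (I - 2) = 8 - (-2 + I) = 8 + (2 - I) = 10 - I)
C(Y, Q) = 145 - Q - Y (C(Y, Q) = -((Q + Y) - 145) = -(-145 + Q + Y) = 145 - Q - Y)
C(-16, -94)*H(1, g) = (145 - 1*(-94) - 1*(-16))*(10 - 1*5) = (145 + 94 + 16)*(10 - 5) = 255*5 = 1275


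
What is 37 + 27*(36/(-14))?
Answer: -227/7 ≈ -32.429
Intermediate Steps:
37 + 27*(36/(-14)) = 37 + 27*(36*(-1/14)) = 37 + 27*(-18/7) = 37 - 486/7 = -227/7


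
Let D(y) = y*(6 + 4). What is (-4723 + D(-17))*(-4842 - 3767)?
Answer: 42123837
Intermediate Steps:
D(y) = 10*y (D(y) = y*10 = 10*y)
(-4723 + D(-17))*(-4842 - 3767) = (-4723 + 10*(-17))*(-4842 - 3767) = (-4723 - 170)*(-8609) = -4893*(-8609) = 42123837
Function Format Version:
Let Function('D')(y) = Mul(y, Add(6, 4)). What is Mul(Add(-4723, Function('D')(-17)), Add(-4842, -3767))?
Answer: 42123837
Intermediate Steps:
Function('D')(y) = Mul(10, y) (Function('D')(y) = Mul(y, 10) = Mul(10, y))
Mul(Add(-4723, Function('D')(-17)), Add(-4842, -3767)) = Mul(Add(-4723, Mul(10, -17)), Add(-4842, -3767)) = Mul(Add(-4723, -170), -8609) = Mul(-4893, -8609) = 42123837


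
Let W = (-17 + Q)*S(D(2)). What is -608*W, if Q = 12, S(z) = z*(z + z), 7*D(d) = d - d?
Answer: 0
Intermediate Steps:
D(d) = 0 (D(d) = (d - d)/7 = (1/7)*0 = 0)
S(z) = 2*z**2 (S(z) = z*(2*z) = 2*z**2)
W = 0 (W = (-17 + 12)*(2*0**2) = -10*0 = -5*0 = 0)
-608*W = -608*0 = 0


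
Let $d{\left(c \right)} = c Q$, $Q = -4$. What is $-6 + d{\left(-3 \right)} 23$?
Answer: $270$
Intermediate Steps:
$d{\left(c \right)} = - 4 c$ ($d{\left(c \right)} = c \left(-4\right) = - 4 c$)
$-6 + d{\left(-3 \right)} 23 = -6 + \left(-4\right) \left(-3\right) 23 = -6 + 12 \cdot 23 = -6 + 276 = 270$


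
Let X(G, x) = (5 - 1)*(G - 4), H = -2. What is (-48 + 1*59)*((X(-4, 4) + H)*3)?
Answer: -1122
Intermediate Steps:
X(G, x) = -16 + 4*G (X(G, x) = 4*(-4 + G) = -16 + 4*G)
(-48 + 1*59)*((X(-4, 4) + H)*3) = (-48 + 1*59)*(((-16 + 4*(-4)) - 2)*3) = (-48 + 59)*(((-16 - 16) - 2)*3) = 11*((-32 - 2)*3) = 11*(-34*3) = 11*(-102) = -1122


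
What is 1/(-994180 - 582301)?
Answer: -1/1576481 ≈ -6.3432e-7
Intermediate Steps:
1/(-994180 - 582301) = 1/(-1576481) = -1/1576481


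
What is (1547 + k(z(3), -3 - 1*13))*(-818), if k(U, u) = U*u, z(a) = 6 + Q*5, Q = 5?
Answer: -859718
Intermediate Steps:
z(a) = 31 (z(a) = 6 + 5*5 = 6 + 25 = 31)
(1547 + k(z(3), -3 - 1*13))*(-818) = (1547 + 31*(-3 - 1*13))*(-818) = (1547 + 31*(-3 - 13))*(-818) = (1547 + 31*(-16))*(-818) = (1547 - 496)*(-818) = 1051*(-818) = -859718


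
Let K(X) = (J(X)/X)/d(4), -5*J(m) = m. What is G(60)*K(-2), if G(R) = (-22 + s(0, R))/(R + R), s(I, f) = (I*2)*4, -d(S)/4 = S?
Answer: -11/4800 ≈ -0.0022917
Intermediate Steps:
d(S) = -4*S
s(I, f) = 8*I (s(I, f) = (2*I)*4 = 8*I)
J(m) = -m/5
K(X) = 1/80 (K(X) = ((-X/5)/X)/((-4*4)) = -⅕/(-16) = -⅕*(-1/16) = 1/80)
G(R) = -11/R (G(R) = (-22 + 8*0)/(R + R) = (-22 + 0)/((2*R)) = -11/R)
G(60)*K(-2) = -11/60*(1/80) = -11*1/60*(1/80) = -11/60*1/80 = -11/4800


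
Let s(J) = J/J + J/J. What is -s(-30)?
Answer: -2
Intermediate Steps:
s(J) = 2 (s(J) = 1 + 1 = 2)
-s(-30) = -1*2 = -2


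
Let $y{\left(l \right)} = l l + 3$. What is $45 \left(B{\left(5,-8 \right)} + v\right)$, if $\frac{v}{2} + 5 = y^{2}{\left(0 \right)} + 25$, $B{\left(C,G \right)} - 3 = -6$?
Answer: $2475$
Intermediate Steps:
$y{\left(l \right)} = 3 + l^{2}$ ($y{\left(l \right)} = l^{2} + 3 = 3 + l^{2}$)
$B{\left(C,G \right)} = -3$ ($B{\left(C,G \right)} = 3 - 6 = -3$)
$v = 58$ ($v = -10 + 2 \left(\left(3 + 0^{2}\right)^{2} + 25\right) = -10 + 2 \left(\left(3 + 0\right)^{2} + 25\right) = -10 + 2 \left(3^{2} + 25\right) = -10 + 2 \left(9 + 25\right) = -10 + 2 \cdot 34 = -10 + 68 = 58$)
$45 \left(B{\left(5,-8 \right)} + v\right) = 45 \left(-3 + 58\right) = 45 \cdot 55 = 2475$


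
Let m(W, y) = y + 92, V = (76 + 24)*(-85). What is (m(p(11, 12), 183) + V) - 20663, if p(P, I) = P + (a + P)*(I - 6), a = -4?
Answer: -28888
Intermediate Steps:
p(P, I) = P + (-6 + I)*(-4 + P) (p(P, I) = P + (-4 + P)*(I - 6) = P + (-4 + P)*(-6 + I) = P + (-6 + I)*(-4 + P))
V = -8500 (V = 100*(-85) = -8500)
m(W, y) = 92 + y
(m(p(11, 12), 183) + V) - 20663 = ((92 + 183) - 8500) - 20663 = (275 - 8500) - 20663 = -8225 - 20663 = -28888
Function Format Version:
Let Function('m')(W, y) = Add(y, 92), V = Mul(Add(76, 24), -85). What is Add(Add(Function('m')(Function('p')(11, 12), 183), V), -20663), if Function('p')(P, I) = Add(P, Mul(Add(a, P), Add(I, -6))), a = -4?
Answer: -28888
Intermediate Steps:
Function('p')(P, I) = Add(P, Mul(Add(-6, I), Add(-4, P))) (Function('p')(P, I) = Add(P, Mul(Add(-4, P), Add(I, -6))) = Add(P, Mul(Add(-4, P), Add(-6, I))) = Add(P, Mul(Add(-6, I), Add(-4, P))))
V = -8500 (V = Mul(100, -85) = -8500)
Function('m')(W, y) = Add(92, y)
Add(Add(Function('m')(Function('p')(11, 12), 183), V), -20663) = Add(Add(Add(92, 183), -8500), -20663) = Add(Add(275, -8500), -20663) = Add(-8225, -20663) = -28888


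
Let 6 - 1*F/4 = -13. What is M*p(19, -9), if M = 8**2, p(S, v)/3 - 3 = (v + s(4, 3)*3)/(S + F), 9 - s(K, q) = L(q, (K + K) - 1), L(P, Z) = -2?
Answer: 59328/95 ≈ 624.50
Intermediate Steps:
s(K, q) = 11 (s(K, q) = 9 - 1*(-2) = 9 + 2 = 11)
F = 76 (F = 24 - 4*(-13) = 24 + 52 = 76)
p(S, v) = 9 + 3*(33 + v)/(76 + S) (p(S, v) = 9 + 3*((v + 11*3)/(S + 76)) = 9 + 3*((v + 33)/(76 + S)) = 9 + 3*((33 + v)/(76 + S)) = 9 + 3*(33 + v)/(76 + S))
M = 64
M*p(19, -9) = 64*(3*(261 - 9 + 3*19)/(76 + 19)) = 64*(3*(261 - 9 + 57)/95) = 64*(3*(1/95)*309) = 64*(927/95) = 59328/95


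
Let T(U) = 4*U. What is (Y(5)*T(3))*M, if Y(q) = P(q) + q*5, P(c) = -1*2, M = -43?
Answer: -11868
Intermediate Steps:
P(c) = -2
Y(q) = -2 + 5*q (Y(q) = -2 + q*5 = -2 + 5*q)
(Y(5)*T(3))*M = ((-2 + 5*5)*(4*3))*(-43) = ((-2 + 25)*12)*(-43) = (23*12)*(-43) = 276*(-43) = -11868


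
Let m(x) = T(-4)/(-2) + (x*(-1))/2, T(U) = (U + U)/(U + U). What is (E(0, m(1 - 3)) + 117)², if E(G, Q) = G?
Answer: 13689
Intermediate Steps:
T(U) = 1 (T(U) = (2*U)/((2*U)) = (2*U)*(1/(2*U)) = 1)
m(x) = -½ - x/2 (m(x) = 1/(-2) + (x*(-1))/2 = 1*(-½) - x*(½) = -½ - x/2)
(E(0, m(1 - 3)) + 117)² = (0 + 117)² = 117² = 13689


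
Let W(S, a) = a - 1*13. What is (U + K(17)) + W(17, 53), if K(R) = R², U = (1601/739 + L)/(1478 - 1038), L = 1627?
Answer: 54090797/162580 ≈ 332.70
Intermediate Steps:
W(S, a) = -13 + a (W(S, a) = a - 13 = -13 + a)
U = 601977/162580 (U = (1601/739 + 1627)/(1478 - 1038) = (1601*(1/739) + 1627)/440 = (1601/739 + 1627)*(1/440) = (1203954/739)*(1/440) = 601977/162580 ≈ 3.7027)
(U + K(17)) + W(17, 53) = (601977/162580 + 17²) + (-13 + 53) = (601977/162580 + 289) + 40 = 47587597/162580 + 40 = 54090797/162580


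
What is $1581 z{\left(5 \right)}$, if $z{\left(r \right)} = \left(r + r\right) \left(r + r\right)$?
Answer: $158100$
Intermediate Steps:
$z{\left(r \right)} = 4 r^{2}$ ($z{\left(r \right)} = 2 r 2 r = 4 r^{2}$)
$1581 z{\left(5 \right)} = 1581 \cdot 4 \cdot 5^{2} = 1581 \cdot 4 \cdot 25 = 1581 \cdot 100 = 158100$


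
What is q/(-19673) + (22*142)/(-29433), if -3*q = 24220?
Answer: 176163968/579035409 ≈ 0.30424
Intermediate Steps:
q = -24220/3 (q = -⅓*24220 = -24220/3 ≈ -8073.3)
q/(-19673) + (22*142)/(-29433) = -24220/3/(-19673) + (22*142)/(-29433) = -24220/3*(-1/19673) + 3124*(-1/29433) = 24220/59019 - 3124/29433 = 176163968/579035409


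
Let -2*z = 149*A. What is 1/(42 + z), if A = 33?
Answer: -2/4833 ≈ -0.00041382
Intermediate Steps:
z = -4917/2 (z = -149*33/2 = -½*4917 = -4917/2 ≈ -2458.5)
1/(42 + z) = 1/(42 - 4917/2) = 1/(-4833/2) = -2/4833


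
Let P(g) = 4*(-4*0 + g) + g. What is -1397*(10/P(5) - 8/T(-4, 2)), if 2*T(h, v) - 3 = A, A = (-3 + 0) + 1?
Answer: 108966/5 ≈ 21793.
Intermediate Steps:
A = -2 (A = -3 + 1 = -2)
P(g) = 5*g (P(g) = 4*(0 + g) + g = 4*g + g = 5*g)
T(h, v) = 1/2 (T(h, v) = 3/2 + (1/2)*(-2) = 3/2 - 1 = 1/2)
-1397*(10/P(5) - 8/T(-4, 2)) = -1397*(10/((5*5)) - 8/1/2) = -1397*(10/25 - 8*2) = -1397*(10*(1/25) - 16) = -1397*(2/5 - 16) = -1397*(-78/5) = 108966/5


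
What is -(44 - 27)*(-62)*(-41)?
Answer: -43214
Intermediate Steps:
-(44 - 27)*(-62)*(-41) = -17*(-62)*(-41) = -(-1054)*(-41) = -1*43214 = -43214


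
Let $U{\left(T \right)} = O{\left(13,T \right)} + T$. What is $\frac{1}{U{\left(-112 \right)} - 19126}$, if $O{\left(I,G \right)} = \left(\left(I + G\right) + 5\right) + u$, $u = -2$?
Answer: $- \frac{1}{19334} \approx -5.1722 \cdot 10^{-5}$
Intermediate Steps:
$O{\left(I,G \right)} = 3 + G + I$ ($O{\left(I,G \right)} = \left(\left(I + G\right) + 5\right) - 2 = \left(\left(G + I\right) + 5\right) - 2 = \left(5 + G + I\right) - 2 = 3 + G + I$)
$U{\left(T \right)} = 16 + 2 T$ ($U{\left(T \right)} = \left(3 + T + 13\right) + T = \left(16 + T\right) + T = 16 + 2 T$)
$\frac{1}{U{\left(-112 \right)} - 19126} = \frac{1}{\left(16 + 2 \left(-112\right)\right) - 19126} = \frac{1}{\left(16 - 224\right) - 19126} = \frac{1}{-208 - 19126} = \frac{1}{-19334} = - \frac{1}{19334}$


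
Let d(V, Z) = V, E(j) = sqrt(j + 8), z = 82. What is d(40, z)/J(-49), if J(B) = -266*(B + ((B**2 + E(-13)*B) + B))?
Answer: -470/7214319 - 10*I*sqrt(5)/7214319 ≈ -6.5148e-5 - 3.0995e-6*I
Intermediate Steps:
E(j) = sqrt(8 + j)
J(B) = -532*B - 266*B**2 - 266*I*B*sqrt(5) (J(B) = -266*(B + ((B**2 + sqrt(8 - 13)*B) + B)) = -266*(B + ((B**2 + sqrt(-5)*B) + B)) = -266*(B + ((B**2 + (I*sqrt(5))*B) + B)) = -266*(B + ((B**2 + I*B*sqrt(5)) + B)) = -266*(B + (B + B**2 + I*B*sqrt(5))) = -266*(B**2 + 2*B + I*B*sqrt(5)) = -532*B - 266*B**2 - 266*I*B*sqrt(5))
d(40, z)/J(-49) = 40/((-266*(-49)*(2 - 49 + I*sqrt(5)))) = 40/((-266*(-49)*(-47 + I*sqrt(5)))) = 40/(-612598 + 13034*I*sqrt(5))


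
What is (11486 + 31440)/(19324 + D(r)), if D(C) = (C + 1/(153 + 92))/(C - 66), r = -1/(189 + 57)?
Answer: 170762418190/76872128059 ≈ 2.2214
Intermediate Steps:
r = -1/246 ≈ -0.0040650
D(C) = (1/245 + C)/(-66 + C) (D(C) = (C + 1/245)/(-66 + C) = (1/245 + C)/(-66 + C))
(11486 + 31440)/(19324 + D(r)) = (11486 + 31440)/(19324 + (1/245 - 1/246)/(-66 - 1/246)) = 42926/(19324 + (1/60270)/(-16237/246)) = 42926/(19324 - 246/16237*1/60270) = 42926/(19324 - 1/3978065) = 42926/(76872128059/3978065) = 42926*(3978065/76872128059) = 170762418190/76872128059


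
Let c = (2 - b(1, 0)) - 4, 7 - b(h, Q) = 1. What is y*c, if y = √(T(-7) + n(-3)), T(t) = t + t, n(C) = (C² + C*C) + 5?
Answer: -24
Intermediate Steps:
b(h, Q) = 6 (b(h, Q) = 7 - 1*1 = 7 - 1 = 6)
n(C) = 5 + 2*C² (n(C) = (C² + C²) + 5 = 2*C² + 5 = 5 + 2*C²)
T(t) = 2*t
c = -8 (c = (2 - 1*6) - 4 = (2 - 6) - 4 = -4 - 4 = -8)
y = 3 (y = √(2*(-7) + (5 + 2*(-3)²)) = √(-14 + (5 + 2*9)) = √(-14 + (5 + 18)) = √(-14 + 23) = √9 = 3)
y*c = 3*(-8) = -24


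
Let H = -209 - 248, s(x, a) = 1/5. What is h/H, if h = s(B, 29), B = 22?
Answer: -1/2285 ≈ -0.00043764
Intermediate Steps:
s(x, a) = ⅕
h = ⅕ ≈ 0.20000
H = -457
h/H = (⅕)/(-457) = (⅕)*(-1/457) = -1/2285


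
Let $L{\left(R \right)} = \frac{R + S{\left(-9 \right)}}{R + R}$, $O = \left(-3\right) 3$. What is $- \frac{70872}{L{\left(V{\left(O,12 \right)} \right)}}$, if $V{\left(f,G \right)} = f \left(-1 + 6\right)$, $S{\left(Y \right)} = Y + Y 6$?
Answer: $-59060$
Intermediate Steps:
$S{\left(Y \right)} = 7 Y$ ($S{\left(Y \right)} = Y + 6 Y = 7 Y$)
$O = -9$
$V{\left(f,G \right)} = 5 f$ ($V{\left(f,G \right)} = f 5 = 5 f$)
$L{\left(R \right)} = \frac{-63 + R}{2 R}$ ($L{\left(R \right)} = \frac{R + 7 \left(-9\right)}{R + R} = \frac{R - 63}{2 R} = \left(-63 + R\right) \frac{1}{2 R} = \frac{-63 + R}{2 R}$)
$- \frac{70872}{L{\left(V{\left(O,12 \right)} \right)}} = - \frac{70872}{\frac{1}{2} \frac{1}{5 \left(-9\right)} \left(-63 + 5 \left(-9\right)\right)} = - \frac{70872}{\frac{1}{2} \frac{1}{-45} \left(-63 - 45\right)} = - \frac{70872}{\frac{1}{2} \left(- \frac{1}{45}\right) \left(-108\right)} = - \frac{70872}{\frac{6}{5}} = \left(-70872\right) \frac{5}{6} = -59060$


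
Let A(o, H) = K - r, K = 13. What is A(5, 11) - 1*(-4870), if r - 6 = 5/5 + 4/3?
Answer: 14624/3 ≈ 4874.7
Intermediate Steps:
r = 25/3 (r = 6 + (5/5 + 4/3) = 6 + (5*(⅕) + 4*(⅓)) = 6 + (1 + 4/3) = 6 + 7/3 = 25/3 ≈ 8.3333)
A(o, H) = 14/3 (A(o, H) = 13 - 1*25/3 = 13 - 25/3 = 14/3)
A(5, 11) - 1*(-4870) = 14/3 - 1*(-4870) = 14/3 + 4870 = 14624/3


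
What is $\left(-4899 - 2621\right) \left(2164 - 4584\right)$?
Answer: $18198400$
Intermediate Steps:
$\left(-4899 - 2621\right) \left(2164 - 4584\right) = \left(-7520\right) \left(-2420\right) = 18198400$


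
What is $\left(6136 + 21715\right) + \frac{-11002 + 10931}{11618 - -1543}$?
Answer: $\frac{366546940}{13161} \approx 27851.0$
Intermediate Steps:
$\left(6136 + 21715\right) + \frac{-11002 + 10931}{11618 - -1543} = 27851 - \frac{71}{11618 + \left(-6091 + 7634\right)} = 27851 - \frac{71}{11618 + 1543} = 27851 - \frac{71}{13161} = \frac{366546940}{13161}$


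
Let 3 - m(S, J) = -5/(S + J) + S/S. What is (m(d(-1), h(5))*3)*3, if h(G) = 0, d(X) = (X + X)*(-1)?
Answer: 81/2 ≈ 40.500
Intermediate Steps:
d(X) = -2*X (d(X) = (2*X)*(-1) = -2*X)
m(S, J) = 2 + 5/(J + S) (m(S, J) = 3 - (-5/(S + J) + S/S) = 3 - (-5/(J + S) + 1) = 3 - (1 - 5/(J + S)) = 3 + (-1 + 5/(J + S)) = 2 + 5/(J + S))
(m(d(-1), h(5))*3)*3 = (((5 + 2*0 + 2*(-2*(-1)))/(0 - 2*(-1)))*3)*3 = (((5 + 0 + 2*2)/(0 + 2))*3)*3 = (((5 + 0 + 4)/2)*3)*3 = (((1/2)*9)*3)*3 = ((9/2)*3)*3 = (27/2)*3 = 81/2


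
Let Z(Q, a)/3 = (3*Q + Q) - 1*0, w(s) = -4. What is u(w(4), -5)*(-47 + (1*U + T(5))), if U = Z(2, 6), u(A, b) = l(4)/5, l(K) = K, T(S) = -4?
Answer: -108/5 ≈ -21.600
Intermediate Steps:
Z(Q, a) = 12*Q (Z(Q, a) = 3*((3*Q + Q) - 1*0) = 3*(4*Q + 0) = 3*(4*Q) = 12*Q)
u(A, b) = ⅘ (u(A, b) = 4/5 = 4*(⅕) = ⅘)
U = 24 (U = 12*2 = 24)
u(w(4), -5)*(-47 + (1*U + T(5))) = 4*(-47 + (1*24 - 4))/5 = 4*(-47 + (24 - 4))/5 = 4*(-47 + 20)/5 = (⅘)*(-27) = -108/5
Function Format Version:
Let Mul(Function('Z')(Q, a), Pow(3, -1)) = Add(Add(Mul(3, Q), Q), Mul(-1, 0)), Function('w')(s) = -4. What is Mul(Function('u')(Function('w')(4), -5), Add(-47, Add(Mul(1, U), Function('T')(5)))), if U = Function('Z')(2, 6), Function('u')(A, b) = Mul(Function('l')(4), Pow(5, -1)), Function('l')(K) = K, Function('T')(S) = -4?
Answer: Rational(-108, 5) ≈ -21.600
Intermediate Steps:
Function('Z')(Q, a) = Mul(12, Q) (Function('Z')(Q, a) = Mul(3, Add(Add(Mul(3, Q), Q), Mul(-1, 0))) = Mul(3, Add(Mul(4, Q), 0)) = Mul(3, Mul(4, Q)) = Mul(12, Q))
Function('u')(A, b) = Rational(4, 5) (Function('u')(A, b) = Mul(4, Pow(5, -1)) = Mul(4, Rational(1, 5)) = Rational(4, 5))
U = 24 (U = Mul(12, 2) = 24)
Mul(Function('u')(Function('w')(4), -5), Add(-47, Add(Mul(1, U), Function('T')(5)))) = Mul(Rational(4, 5), Add(-47, Add(Mul(1, 24), -4))) = Mul(Rational(4, 5), Add(-47, Add(24, -4))) = Mul(Rational(4, 5), Add(-47, 20)) = Mul(Rational(4, 5), -27) = Rational(-108, 5)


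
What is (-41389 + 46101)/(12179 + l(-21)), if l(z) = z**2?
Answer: 1178/3155 ≈ 0.37338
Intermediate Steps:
(-41389 + 46101)/(12179 + l(-21)) = (-41389 + 46101)/(12179 + (-21)**2) = 4712/(12179 + 441) = 4712/12620 = 4712*(1/12620) = 1178/3155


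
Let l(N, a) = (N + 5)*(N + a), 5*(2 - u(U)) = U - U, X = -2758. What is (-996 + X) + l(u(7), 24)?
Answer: -3572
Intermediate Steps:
u(U) = 2 (u(U) = 2 - (U - U)/5 = 2 - ⅕*0 = 2 + 0 = 2)
l(N, a) = (5 + N)*(N + a)
(-996 + X) + l(u(7), 24) = (-996 - 2758) + (2² + 5*2 + 5*24 + 2*24) = -3754 + (4 + 10 + 120 + 48) = -3754 + 182 = -3572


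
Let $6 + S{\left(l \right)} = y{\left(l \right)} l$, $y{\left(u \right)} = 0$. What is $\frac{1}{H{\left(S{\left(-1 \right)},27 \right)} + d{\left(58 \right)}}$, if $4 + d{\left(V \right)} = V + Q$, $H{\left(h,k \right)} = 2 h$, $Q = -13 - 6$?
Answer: $\frac{1}{23} \approx 0.043478$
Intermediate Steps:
$S{\left(l \right)} = -6$ ($S{\left(l \right)} = -6 + 0 l = -6 + 0 = -6$)
$Q = -19$ ($Q = -13 - 6 = -19$)
$d{\left(V \right)} = -23 + V$ ($d{\left(V \right)} = -4 + \left(V - 19\right) = -4 + \left(-19 + V\right) = -23 + V$)
$\frac{1}{H{\left(S{\left(-1 \right)},27 \right)} + d{\left(58 \right)}} = \frac{1}{2 \left(-6\right) + \left(-23 + 58\right)} = \frac{1}{-12 + 35} = \frac{1}{23}$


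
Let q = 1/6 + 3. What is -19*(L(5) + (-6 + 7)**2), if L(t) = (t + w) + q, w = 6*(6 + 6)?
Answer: -9253/6 ≈ -1542.2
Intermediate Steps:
w = 72 (w = 6*12 = 72)
q = 19/6 (q = 1/6 + 3 = 19/6 ≈ 3.1667)
L(t) = 451/6 + t (L(t) = (t + 72) + 19/6 = (72 + t) + 19/6 = 451/6 + t)
-19*(L(5) + (-6 + 7)**2) = -19*((451/6 + 5) + (-6 + 7)**2) = -19*(481/6 + 1**2) = -19*(481/6 + 1) = -19*487/6 = -9253/6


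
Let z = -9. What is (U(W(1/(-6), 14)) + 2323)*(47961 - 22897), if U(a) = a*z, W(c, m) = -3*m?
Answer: 67697864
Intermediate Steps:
U(a) = -9*a (U(a) = a*(-9) = -9*a)
(U(W(1/(-6), 14)) + 2323)*(47961 - 22897) = (-(-27)*14 + 2323)*(47961 - 22897) = (-9*(-42) + 2323)*25064 = (378 + 2323)*25064 = 2701*25064 = 67697864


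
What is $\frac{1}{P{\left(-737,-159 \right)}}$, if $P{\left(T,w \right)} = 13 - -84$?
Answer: $\frac{1}{97} \approx 0.010309$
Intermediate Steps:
$P{\left(T,w \right)} = 97$ ($P{\left(T,w \right)} = 13 + 84 = 97$)
$\frac{1}{P{\left(-737,-159 \right)}} = \frac{1}{97}$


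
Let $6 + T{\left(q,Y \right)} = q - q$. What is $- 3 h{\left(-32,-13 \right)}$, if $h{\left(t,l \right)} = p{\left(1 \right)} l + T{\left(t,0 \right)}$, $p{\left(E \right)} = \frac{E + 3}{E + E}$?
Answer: $96$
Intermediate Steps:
$T{\left(q,Y \right)} = -6$ ($T{\left(q,Y \right)} = -6 + \left(q - q\right) = -6 + 0 = -6$)
$p{\left(E \right)} = \frac{3 + E}{2 E}$
$h{\left(t,l \right)} = -6 + 2 l$ ($h{\left(t,l \right)} = \frac{3 + 1}{2 \cdot 1} l - 6 = \frac{1}{2} \cdot 1 \cdot 4 l - 6 = 2 l - 6 = -6 + 2 l$)
$- 3 h{\left(-32,-13 \right)} = - 3 \left(-6 + 2 \left(-13\right)\right) = - 3 \left(-6 - 26\right) = \left(-3\right) \left(-32\right) = 96$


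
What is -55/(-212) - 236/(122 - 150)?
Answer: 12893/1484 ≈ 8.6880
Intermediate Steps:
-55/(-212) - 236/(122 - 150) = -55*(-1/212) - 236/(-28) = 55/212 - 236*(-1/28) = 55/212 + 59/7 = 12893/1484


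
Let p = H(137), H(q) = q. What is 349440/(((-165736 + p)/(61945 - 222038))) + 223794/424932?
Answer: 565999156166763/1675436054 ≈ 3.3782e+5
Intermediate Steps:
p = 137
349440/(((-165736 + p)/(61945 - 222038))) + 223794/424932 = 349440/(((-165736 + 137)/(61945 - 222038))) + 223794/424932 = 349440/((-165599/(-160093))) + 223794*(1/424932) = 349440/((-165599*(-1/160093))) + 37299/70822 = 349440/(165599/160093) + 37299/70822 = 349440*(160093/165599) + 37299/70822 = 7991842560/23657 + 37299/70822 = 565999156166763/1675436054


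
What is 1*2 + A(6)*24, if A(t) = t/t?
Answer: 26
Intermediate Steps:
A(t) = 1
1*2 + A(6)*24 = 1*2 + 1*24 = 2 + 24 = 26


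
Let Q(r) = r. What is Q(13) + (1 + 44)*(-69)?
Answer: -3092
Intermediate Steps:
Q(13) + (1 + 44)*(-69) = 13 + (1 + 44)*(-69) = 13 + 45*(-69) = 13 - 3105 = -3092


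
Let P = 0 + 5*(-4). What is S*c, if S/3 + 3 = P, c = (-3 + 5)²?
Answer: -276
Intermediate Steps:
c = 4 (c = 2² = 4)
P = -20 (P = 0 - 20 = -20)
S = -69 (S = -9 + 3*(-20) = -9 - 60 = -69)
S*c = -69*4 = -276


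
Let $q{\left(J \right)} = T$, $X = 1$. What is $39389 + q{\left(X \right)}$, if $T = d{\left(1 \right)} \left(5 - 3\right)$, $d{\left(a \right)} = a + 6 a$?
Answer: $39403$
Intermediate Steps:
$d{\left(a \right)} = 7 a$
$T = 14$ ($T = 7 \cdot 1 \left(5 - 3\right) = 7 \cdot 2 = 14$)
$q{\left(J \right)} = 14$
$39389 + q{\left(X \right)} = 39389 + 14 = 39403$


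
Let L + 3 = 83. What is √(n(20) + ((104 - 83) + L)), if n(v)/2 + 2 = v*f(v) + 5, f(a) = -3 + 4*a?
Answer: √3187 ≈ 56.453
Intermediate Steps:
L = 80 (L = -3 + 83 = 80)
n(v) = 6 + 2*v*(-3 + 4*v) (n(v) = -4 + 2*(v*(-3 + 4*v) + 5) = -4 + 2*(5 + v*(-3 + 4*v)) = -4 + (10 + 2*v*(-3 + 4*v)) = 6 + 2*v*(-3 + 4*v))
√(n(20) + ((104 - 83) + L)) = √((6 + 2*20*(-3 + 4*20)) + ((104 - 83) + 80)) = √((6 + 2*20*(-3 + 80)) + (21 + 80)) = √((6 + 2*20*77) + 101) = √((6 + 3080) + 101) = √(3086 + 101) = √3187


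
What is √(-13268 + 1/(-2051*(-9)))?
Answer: I*√502318636561/6153 ≈ 115.19*I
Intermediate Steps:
√(-13268 + 1/(-2051*(-9))) = √(-13268 + 1/18459) = √(-244914011/18459) = I*√502318636561/6153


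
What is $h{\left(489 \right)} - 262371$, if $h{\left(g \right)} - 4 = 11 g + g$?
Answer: $-256499$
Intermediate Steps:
$h{\left(g \right)} = 4 + 12 g$ ($h{\left(g \right)} = 4 + \left(11 g + g\right) = 4 + 12 g$)
$h{\left(489 \right)} - 262371 = \left(4 + 12 \cdot 489\right) - 262371 = \left(4 + 5868\right) - 262371 = 5872 - 262371 = -256499$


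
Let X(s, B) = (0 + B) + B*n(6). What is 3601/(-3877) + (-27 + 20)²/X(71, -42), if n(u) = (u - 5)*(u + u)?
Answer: -308017/302406 ≈ -1.0186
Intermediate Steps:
n(u) = 2*u*(-5 + u) (n(u) = (-5 + u)*(2*u) = 2*u*(-5 + u))
X(s, B) = 13*B (X(s, B) = (0 + B) + B*(2*6*(-5 + 6)) = B + B*(2*6*1) = B + B*12 = B + 12*B = 13*B)
3601/(-3877) + (-27 + 20)²/X(71, -42) = 3601/(-3877) + (-27 + 20)²/((13*(-42))) = 3601*(-1/3877) + (-7)²/(-546) = -3601/3877 + 49*(-1/546) = -3601/3877 - 7/78 = -308017/302406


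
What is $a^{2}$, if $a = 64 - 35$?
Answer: $841$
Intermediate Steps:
$a = 29$ ($a = 64 - 35 = 29$)
$a^{2} = 29^{2} = 841$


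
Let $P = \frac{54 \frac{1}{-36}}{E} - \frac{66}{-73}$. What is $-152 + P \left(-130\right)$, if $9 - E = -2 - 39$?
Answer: $- \frac{193913}{730} \approx -265.63$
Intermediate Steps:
$E = 50$ ($E = 9 - \left(-2 - 39\right) = 9 - -41 = 9 + 41 = 50$)
$P = \frac{6381}{7300}$ ($P = \frac{54 \frac{1}{-36}}{50} - \frac{66}{-73} = 54 \left(- \frac{1}{36}\right) \frac{1}{50} - - \frac{66}{73} = \left(- \frac{3}{2}\right) \frac{1}{50} + \frac{66}{73} = - \frac{3}{100} + \frac{66}{73} = \frac{6381}{7300} \approx 0.87411$)
$-152 + P \left(-130\right) = -152 + \frac{6381}{7300} \left(-130\right) = -152 - \frac{82953}{730} = - \frac{193913}{730}$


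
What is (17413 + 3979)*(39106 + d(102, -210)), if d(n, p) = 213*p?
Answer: -120308608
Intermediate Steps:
(17413 + 3979)*(39106 + d(102, -210)) = (17413 + 3979)*(39106 + 213*(-210)) = 21392*(39106 - 44730) = 21392*(-5624) = -120308608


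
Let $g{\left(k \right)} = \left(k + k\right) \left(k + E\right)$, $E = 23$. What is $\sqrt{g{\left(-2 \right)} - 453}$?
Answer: $i \sqrt{537} \approx 23.173 i$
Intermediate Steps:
$g{\left(k \right)} = 2 k \left(23 + k\right)$ ($g{\left(k \right)} = \left(k + k\right) \left(k + 23\right) = 2 k \left(23 + k\right)$)
$\sqrt{g{\left(-2 \right)} - 453} = \sqrt{2 \left(-2\right) \left(23 - 2\right) - 453} = \sqrt{2 \left(-2\right) 21 - 453} = \sqrt{-84 - 453} = \sqrt{-537} = i \sqrt{537}$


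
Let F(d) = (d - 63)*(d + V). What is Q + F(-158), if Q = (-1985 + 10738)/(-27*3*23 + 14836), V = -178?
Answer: 963331841/12973 ≈ 74257.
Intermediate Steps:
Q = 8753/12973 (Q = 8753/(-81*23 + 14836) = 8753/(-1863 + 14836) = 8753/12973 ≈ 0.67471)
F(d) = (-178 + d)*(-63 + d) (F(d) = (d - 63)*(d - 178) = (-63 + d)*(-178 + d) = (-178 + d)*(-63 + d))
Q + F(-158) = 8753/12973 + (11214 + (-158)² - 241*(-158)) = 8753/12973 + (11214 + 24964 + 38078) = 8753/12973 + 74256 = 963331841/12973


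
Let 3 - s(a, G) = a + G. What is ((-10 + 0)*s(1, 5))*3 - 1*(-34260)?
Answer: 34350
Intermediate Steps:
s(a, G) = 3 - G - a (s(a, G) = 3 - (a + G) = 3 - (G + a) = 3 + (-G - a) = 3 - G - a)
((-10 + 0)*s(1, 5))*3 - 1*(-34260) = ((-10 + 0)*(3 - 1*5 - 1*1))*3 - 1*(-34260) = -10*(3 - 5 - 1)*3 + 34260 = -10*(-3)*3 + 34260 = 30*3 + 34260 = 90 + 34260 = 34350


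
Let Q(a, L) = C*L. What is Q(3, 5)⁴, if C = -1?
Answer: 625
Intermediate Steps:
Q(a, L) = -L
Q(3, 5)⁴ = (-1*5)⁴ = (-5)⁴ = 625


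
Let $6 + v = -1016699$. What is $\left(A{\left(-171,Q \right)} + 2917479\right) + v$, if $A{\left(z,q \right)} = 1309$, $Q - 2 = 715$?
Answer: $1902083$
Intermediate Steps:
$Q = 717$ ($Q = 2 + 715 = 717$)
$v = -1016705$ ($v = -6 - 1016699 = -1016705$)
$\left(A{\left(-171,Q \right)} + 2917479\right) + v = \left(1309 + 2917479\right) - 1016705 = 2918788 - 1016705 = 1902083$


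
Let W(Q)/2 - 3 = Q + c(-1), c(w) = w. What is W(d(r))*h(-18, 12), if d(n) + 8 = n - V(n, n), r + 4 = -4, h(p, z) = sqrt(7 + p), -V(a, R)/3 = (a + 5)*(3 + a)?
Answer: 62*I*sqrt(11) ≈ 205.63*I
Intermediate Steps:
V(a, R) = -3*(3 + a)*(5 + a) (V(a, R) = -3*(a + 5)*(3 + a) = -3*(5 + a)*(3 + a) = -3*(3 + a)*(5 + a))
r = -8 (r = -4 - 4 = -8)
d(n) = 37 + 3*n**2 + 25*n (d(n) = -8 + (n - (-45 - 24*n - 3*n**2)) = -8 + (n + (45 + 3*n**2 + 24*n)) = -8 + (45 + 3*n**2 + 25*n) = 37 + 3*n**2 + 25*n)
W(Q) = 4 + 2*Q (W(Q) = 6 + 2*(Q - 1) = 6 + 2*(-1 + Q) = 6 + (-2 + 2*Q) = 4 + 2*Q)
W(d(r))*h(-18, 12) = (4 + 2*(37 + 3*(-8)**2 + 25*(-8)))*sqrt(7 - 18) = (4 + 2*(37 + 3*64 - 200))*sqrt(-11) = (4 + 2*(37 + 192 - 200))*(I*sqrt(11)) = (4 + 2*29)*(I*sqrt(11)) = (4 + 58)*(I*sqrt(11)) = 62*(I*sqrt(11)) = 62*I*sqrt(11)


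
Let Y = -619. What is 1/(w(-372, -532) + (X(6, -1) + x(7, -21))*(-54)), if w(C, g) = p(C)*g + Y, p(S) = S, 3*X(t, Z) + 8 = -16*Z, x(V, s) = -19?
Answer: 1/198167 ≈ 5.0462e-6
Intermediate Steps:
X(t, Z) = -8/3 - 16*Z/3 (X(t, Z) = -8/3 + (-16*Z)/3 = -8/3 - 16*Z/3)
w(C, g) = -619 + C*g (w(C, g) = C*g - 619 = -619 + C*g)
1/(w(-372, -532) + (X(6, -1) + x(7, -21))*(-54)) = 1/((-619 - 372*(-532)) + ((-8/3 - 16/3*(-1)) - 19)*(-54)) = 1/((-619 + 197904) + ((-8/3 + 16/3) - 19)*(-54)) = 1/(197285 + (8/3 - 19)*(-54)) = 1/(197285 - 49/3*(-54)) = 1/(197285 + 882) = 1/198167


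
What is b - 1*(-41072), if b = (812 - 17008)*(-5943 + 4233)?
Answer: 27736232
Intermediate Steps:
b = 27695160 (b = -16196*(-1710) = 27695160)
b - 1*(-41072) = 27695160 - 1*(-41072) = 27695160 + 41072 = 27736232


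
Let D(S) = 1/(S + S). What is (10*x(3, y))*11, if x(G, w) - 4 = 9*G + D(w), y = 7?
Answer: 23925/7 ≈ 3417.9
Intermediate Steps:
D(S) = 1/(2*S)
x(G, w) = 4 + 1/(2*w) + 9*G (x(G, w) = 4 + (9*G + 1/(2*w)) = 4 + (1/(2*w) + 9*G) = 4 + 1/(2*w) + 9*G)
(10*x(3, y))*11 = (10*(4 + (½)/7 + 9*3))*11 = (10*(4 + (½)*(⅐) + 27))*11 = (10*(4 + 1/14 + 27))*11 = (10*(435/14))*11 = (2175/7)*11 = 23925/7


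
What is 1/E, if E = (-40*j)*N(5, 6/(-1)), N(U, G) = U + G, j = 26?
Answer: 1/1040 ≈ 0.00096154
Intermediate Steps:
N(U, G) = G + U
E = 1040 (E = (-40*26)*(6/(-1) + 5) = -1040*(6*(-1) + 5) = -1040*(-6 + 5) = -1040*(-1) = 1040)
1/E = 1/1040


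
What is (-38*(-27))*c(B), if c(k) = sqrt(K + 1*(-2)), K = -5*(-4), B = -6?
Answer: 3078*sqrt(2) ≈ 4353.0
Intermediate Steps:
K = 20
c(k) = 3*sqrt(2) (c(k) = sqrt(20 + 1*(-2)) = sqrt(20 - 2) = sqrt(18) = 3*sqrt(2))
(-38*(-27))*c(B) = (-38*(-27))*(3*sqrt(2)) = 1026*(3*sqrt(2)) = 3078*sqrt(2)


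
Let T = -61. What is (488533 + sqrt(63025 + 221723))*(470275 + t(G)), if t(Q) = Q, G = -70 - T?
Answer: 229740459778 + 940532*sqrt(71187) ≈ 2.2999e+11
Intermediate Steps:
G = -9 (G = -70 - 1*(-61) = -70 + 61 = -9)
(488533 + sqrt(63025 + 221723))*(470275 + t(G)) = (488533 + sqrt(63025 + 221723))*(470275 - 9) = (488533 + sqrt(284748))*470266 = (488533 + 2*sqrt(71187))*470266 = 229740459778 + 940532*sqrt(71187)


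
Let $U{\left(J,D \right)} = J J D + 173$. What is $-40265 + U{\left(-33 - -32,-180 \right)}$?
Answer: $-40272$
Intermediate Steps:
$U{\left(J,D \right)} = 173 + D J^{2}$ ($U{\left(J,D \right)} = J^{2} D + 173 = D J^{2} + 173 = 173 + D J^{2}$)
$-40265 + U{\left(-33 - -32,-180 \right)} = -40265 + \left(173 - 180 \left(-33 - -32\right)^{2}\right) = -40265 + \left(173 - 180 \left(-33 + 32\right)^{2}\right) = -40265 + \left(173 - 180 \left(-1\right)^{2}\right) = -40265 + \left(173 - 180\right) = -40265 - 7 = -40272$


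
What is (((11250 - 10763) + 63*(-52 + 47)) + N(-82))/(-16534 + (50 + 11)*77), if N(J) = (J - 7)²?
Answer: -8093/11837 ≈ -0.68370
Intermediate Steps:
N(J) = (-7 + J)²
(((11250 - 10763) + 63*(-52 + 47)) + N(-82))/(-16534 + (50 + 11)*77) = (((11250 - 10763) + 63*(-52 + 47)) + (-7 - 82)²)/(-16534 + (50 + 11)*77) = ((487 + 63*(-5)) + (-89)²)/(-16534 + 61*77) = ((487 - 315) + 7921)/(-16534 + 4697) = (172 + 7921)/(-11837) = 8093*(-1/11837) = -8093/11837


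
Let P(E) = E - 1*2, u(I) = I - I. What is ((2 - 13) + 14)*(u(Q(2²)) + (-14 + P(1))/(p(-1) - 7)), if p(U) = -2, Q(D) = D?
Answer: 5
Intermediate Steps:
u(I) = 0
P(E) = -2 + E (P(E) = E - 2 = -2 + E)
((2 - 13) + 14)*(u(Q(2²)) + (-14 + P(1))/(p(-1) - 7)) = ((2 - 13) + 14)*(0 + (-14 + (-2 + 1))/(-2 - 7)) = (-11 + 14)*(0 + (-14 - 1)/(-9)) = 3*(0 - 15*(-⅑)) = 3*(0 + 5/3) = 3*(5/3) = 5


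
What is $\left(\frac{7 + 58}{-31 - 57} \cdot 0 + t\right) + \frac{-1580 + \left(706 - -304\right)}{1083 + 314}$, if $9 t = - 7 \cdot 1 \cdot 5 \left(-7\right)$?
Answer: $\frac{337135}{12573} \approx 26.814$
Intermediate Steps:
$t = \frac{245}{9}$ ($t = \frac{- 7 \cdot 1 \cdot 5 \left(-7\right)}{9} = \frac{\left(-7\right) 5 \left(-7\right)}{9} = \frac{\left(-35\right) \left(-7\right)}{9} = \frac{1}{9} \cdot 245 = \frac{245}{9} \approx 27.222$)
$\left(\frac{7 + 58}{-31 - 57} \cdot 0 + t\right) + \frac{-1580 + \left(706 - -304\right)}{1083 + 314} = \left(\frac{7 + 58}{-31 - 57} \cdot 0 + \frac{245}{9}\right) + \frac{-1580 + \left(706 - -304\right)}{1083 + 314} = \left(\frac{65}{-88} \cdot 0 + \frac{245}{9}\right) + \frac{-1580 + \left(706 + 304\right)}{1397} = \left(65 \left(- \frac{1}{88}\right) 0 + \frac{245}{9}\right) + \left(-1580 + 1010\right) \frac{1}{1397} = \left(\left(- \frac{65}{88}\right) 0 + \frac{245}{9}\right) - \frac{570}{1397} = \left(0 + \frac{245}{9}\right) - \frac{570}{1397} = \frac{245}{9} - \frac{570}{1397} = \frac{337135}{12573}$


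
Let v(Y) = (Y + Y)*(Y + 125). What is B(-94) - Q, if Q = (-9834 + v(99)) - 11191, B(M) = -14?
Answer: -23341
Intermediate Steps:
v(Y) = 2*Y*(125 + Y) (v(Y) = (2*Y)*(125 + Y) = 2*Y*(125 + Y))
Q = 23327 (Q = (-9834 + 2*99*(125 + 99)) - 11191 = (-9834 + 2*99*224) - 11191 = (-9834 + 44352) - 11191 = 34518 - 11191 = 23327)
B(-94) - Q = -14 - 1*23327 = -14 - 23327 = -23341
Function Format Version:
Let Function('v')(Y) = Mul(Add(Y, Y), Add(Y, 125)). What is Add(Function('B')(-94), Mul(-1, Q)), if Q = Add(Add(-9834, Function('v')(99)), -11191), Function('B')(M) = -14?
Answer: -23341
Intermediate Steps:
Function('v')(Y) = Mul(2, Y, Add(125, Y)) (Function('v')(Y) = Mul(Mul(2, Y), Add(125, Y)) = Mul(2, Y, Add(125, Y)))
Q = 23327 (Q = Add(Add(-9834, Mul(2, 99, Add(125, 99))), -11191) = Add(Add(-9834, Mul(2, 99, 224)), -11191) = Add(Add(-9834, 44352), -11191) = Add(34518, -11191) = 23327)
Add(Function('B')(-94), Mul(-1, Q)) = Add(-14, Mul(-1, 23327)) = Add(-14, -23327) = -23341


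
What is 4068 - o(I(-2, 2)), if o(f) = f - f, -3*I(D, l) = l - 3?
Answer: 4068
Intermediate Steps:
I(D, l) = 1 - l/3 (I(D, l) = -(l - 3)/3 = -(-3 + l)/3 = 1 - l/3)
o(f) = 0
4068 - o(I(-2, 2)) = 4068 - 1*0 = 4068 + 0 = 4068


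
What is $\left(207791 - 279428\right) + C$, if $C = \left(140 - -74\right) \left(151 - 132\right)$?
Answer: $-67571$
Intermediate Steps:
$C = 4066$ ($C = \left(140 + 74\right) 19 = 214 \cdot 19 = 4066$)
$\left(207791 - 279428\right) + C = \left(207791 - 279428\right) + 4066 = -71637 + 4066 = -67571$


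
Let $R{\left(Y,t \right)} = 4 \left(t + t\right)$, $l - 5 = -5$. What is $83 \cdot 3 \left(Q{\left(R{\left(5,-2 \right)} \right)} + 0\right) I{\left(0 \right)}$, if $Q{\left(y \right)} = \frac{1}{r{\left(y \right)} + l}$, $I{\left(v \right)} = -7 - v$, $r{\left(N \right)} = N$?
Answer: $\frac{1743}{16} \approx 108.94$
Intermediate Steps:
$l = 0$ ($l = 5 - 5 = 0$)
$R{\left(Y,t \right)} = 8 t$ ($R{\left(Y,t \right)} = 4 \cdot 2 t = 8 t$)
$Q{\left(y \right)} = \frac{1}{y}$ ($Q{\left(y \right)} = \frac{1}{y + 0} = \frac{1}{y}$)
$83 \cdot 3 \left(Q{\left(R{\left(5,-2 \right)} \right)} + 0\right) I{\left(0 \right)} = 83 \cdot 3 \left(\frac{1}{8 \left(-2\right)} + 0\right) \left(-7 - 0\right) = 83 \cdot 3 \left(\frac{1}{-16} + 0\right) \left(-7 + 0\right) = 83 \cdot 3 \left(- \frac{1}{16} + 0\right) \left(-7\right) = 83 \cdot 3 \left(- \frac{1}{16}\right) \left(-7\right) = 83 \left(- \frac{3}{16}\right) \left(-7\right) = \left(- \frac{249}{16}\right) \left(-7\right) = \frac{1743}{16}$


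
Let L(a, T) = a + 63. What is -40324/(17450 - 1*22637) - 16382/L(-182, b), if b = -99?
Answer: 12824570/88179 ≈ 145.44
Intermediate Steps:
L(a, T) = 63 + a
-40324/(17450 - 1*22637) - 16382/L(-182, b) = -40324/(17450 - 1*22637) - 16382/(63 - 182) = -40324/(17450 - 22637) - 16382/(-119) = -40324/(-5187) - 16382*(-1/119) = -40324*(-1/5187) + 16382/119 = 40324/5187 + 16382/119 = 12824570/88179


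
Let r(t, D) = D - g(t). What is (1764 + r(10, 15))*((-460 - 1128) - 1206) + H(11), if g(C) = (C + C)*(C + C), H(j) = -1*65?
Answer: -3852991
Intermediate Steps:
H(j) = -65
g(C) = 4*C² (g(C) = (2*C)*(2*C) = 4*C²)
r(t, D) = D - 4*t²
(1764 + r(10, 15))*((-460 - 1128) - 1206) + H(11) = (1764 + (15 - 4*10²))*((-460 - 1128) - 1206) - 65 = (1764 + (15 - 4*100))*(-1588 - 1206) - 65 = (1764 + (15 - 400))*(-2794) - 65 = (1764 - 385)*(-2794) - 65 = 1379*(-2794) - 65 = -3852926 - 65 = -3852991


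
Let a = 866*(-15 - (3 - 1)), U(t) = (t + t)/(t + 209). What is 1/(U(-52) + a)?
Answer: -157/2311458 ≈ -6.7923e-5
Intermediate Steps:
U(t) = 2*t/(209 + t) (U(t) = (2*t)/(209 + t) = 2*t/(209 + t))
a = -14722 (a = 866*(-15 - 1*2) = 866*(-15 - 2) = 866*(-17) = -14722)
1/(U(-52) + a) = 1/(2*(-52)/(209 - 52) - 14722) = 1/(2*(-52)/157 - 14722) = 1/(2*(-52)*(1/157) - 14722) = 1/(-104/157 - 14722) = 1/(-2311458/157) = -157/2311458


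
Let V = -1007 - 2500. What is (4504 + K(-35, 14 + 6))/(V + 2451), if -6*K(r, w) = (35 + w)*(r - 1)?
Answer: -2417/528 ≈ -4.5777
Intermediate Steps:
K(r, w) = -(-1 + r)*(35 + w)/6 (K(r, w) = -(35 + w)*(r - 1)/6 = -(35 + w)*(-1 + r)/6 = -(-1 + r)*(35 + w)/6)
V = -3507
(4504 + K(-35, 14 + 6))/(V + 2451) = (4504 + (35/6 - 35/6*(-35) + (14 + 6)/6 - 1/6*(-35)*(14 + 6)))/(-3507 + 2451) = (4504 + (35/6 + 1225/6 + (1/6)*20 - 1/6*(-35)*20))/(-1056) = (4504 + (35/6 + 1225/6 + 10/3 + 350/3))*(-1/1056) = (4504 + 330)*(-1/1056) = 4834*(-1/1056) = -2417/528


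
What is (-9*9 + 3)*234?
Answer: -18252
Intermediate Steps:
(-9*9 + 3)*234 = (-81 + 3)*234 = -78*234 = -18252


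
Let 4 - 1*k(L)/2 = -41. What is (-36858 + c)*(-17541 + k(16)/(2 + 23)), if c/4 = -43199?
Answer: 18383930298/5 ≈ 3.6768e+9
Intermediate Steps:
c = -172796 (c = 4*(-43199) = -172796)
k(L) = 90 (k(L) = 8 - 2*(-41) = 8 + 82 = 90)
(-36858 + c)*(-17541 + k(16)/(2 + 23)) = (-36858 - 172796)*(-17541 + 90/(2 + 23)) = -209654*(-17541 + 90/25) = -209654*(-17541 + 90*(1/25)) = -209654*(-17541 + 18/5) = -209654*(-87687/5) = 18383930298/5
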